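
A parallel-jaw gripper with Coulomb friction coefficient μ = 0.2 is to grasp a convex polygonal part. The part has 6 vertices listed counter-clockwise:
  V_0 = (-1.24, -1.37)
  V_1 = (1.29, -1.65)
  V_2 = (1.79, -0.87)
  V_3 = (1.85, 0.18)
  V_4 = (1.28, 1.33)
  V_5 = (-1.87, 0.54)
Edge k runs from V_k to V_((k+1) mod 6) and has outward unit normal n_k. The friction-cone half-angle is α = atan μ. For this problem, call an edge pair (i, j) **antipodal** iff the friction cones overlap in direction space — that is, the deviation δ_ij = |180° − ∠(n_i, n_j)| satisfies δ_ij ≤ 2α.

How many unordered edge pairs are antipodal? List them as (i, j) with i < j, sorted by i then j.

α = atan 0.2 = 11.31°;  2α = 22.62°
n_0 = (-0.1100, -0.9939)
n_1 = (+0.8419, -0.5397)
n_2 = (+0.9984, -0.0570)
n_3 = (+0.8960, +0.4441)
n_4 = (-0.2433, +0.9700)
n_5 = (-0.9497, -0.3132)
  (0,1): δ = 116.35°  ·
  (0,2): δ = 86.96°  ·
  (0,3): δ = 57.32°  ·
  (0,4): δ = 20.39°  ✓
  (0,5): δ = 114.57°  ·
  (1,2): δ = 150.61°  ·
  (1,3): δ = 120.97°  ·
  (1,4): δ = 43.26°  ·
  (1,5): δ = 50.92°  ·
  (2,3): δ = 150.36°  ·
  (2,4): δ = 72.65°  ·
  (2,5): δ = 21.53°  ✓
  (3,4): δ = 102.29°  ·
  (3,5): δ = 8.11°  ✓
  (4,5): δ = 85.82°  ·
antipodal pairs: 3

count = 3; pairs: (0,4), (2,5), (3,5)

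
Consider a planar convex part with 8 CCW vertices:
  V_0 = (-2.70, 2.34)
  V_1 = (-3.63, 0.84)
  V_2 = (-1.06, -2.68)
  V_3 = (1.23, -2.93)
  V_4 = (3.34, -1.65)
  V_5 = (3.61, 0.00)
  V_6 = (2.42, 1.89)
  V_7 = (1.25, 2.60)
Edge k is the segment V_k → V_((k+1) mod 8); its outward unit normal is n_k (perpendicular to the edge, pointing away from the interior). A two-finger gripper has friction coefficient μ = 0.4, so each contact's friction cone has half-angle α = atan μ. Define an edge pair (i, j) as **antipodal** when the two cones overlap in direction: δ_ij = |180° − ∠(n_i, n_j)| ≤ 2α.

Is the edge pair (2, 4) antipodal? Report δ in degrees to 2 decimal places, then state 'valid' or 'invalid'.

δ = 93.06°, invalid

α = atan 0.4 = 21.80°;  2α = 43.60°
edge 2: e_2 = (+2.29, -0.25);  n_2 = (-0.1085, -0.9941)
edge 4: e_4 = (+0.27, +1.65);  n_4 = (+0.9869, -0.1615)
∠(n_2, n_4) = 86.94°
δ = |180° − 86.94°| = 93.06°
93.06° > 2α = 43.60°  →  invalid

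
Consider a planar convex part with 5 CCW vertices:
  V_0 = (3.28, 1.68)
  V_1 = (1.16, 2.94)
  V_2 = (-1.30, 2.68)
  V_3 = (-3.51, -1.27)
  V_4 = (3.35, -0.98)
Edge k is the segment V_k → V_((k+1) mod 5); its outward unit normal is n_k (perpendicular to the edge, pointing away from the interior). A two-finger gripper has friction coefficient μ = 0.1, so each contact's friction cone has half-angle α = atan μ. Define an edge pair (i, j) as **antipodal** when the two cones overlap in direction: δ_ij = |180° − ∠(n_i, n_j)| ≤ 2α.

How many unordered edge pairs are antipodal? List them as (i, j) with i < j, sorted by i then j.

count = 1; pairs: (1,3)

α = atan 0.1 = 5.71°;  2α = 11.42°
n_0 = (+0.5109, +0.8596)
n_1 = (-0.1051, +0.9945)
n_2 = (-0.8727, +0.4883)
n_3 = (+0.0422, -0.9991)
n_4 = (+0.9997, +0.0263)
  (0,1): δ = 143.24°  ·
  (0,2): δ = 88.50°  ·
  (0,3): δ = 33.15°  ·
  (0,4): δ = 122.23°  ·
  (1,2): δ = 125.26°  ·
  (1,3): δ = 3.61°  ✓
  (1,4): δ = 85.47°  ·
  (2,3): δ = 58.35°  ·
  (2,4): δ = 30.73°  ·
  (3,4): δ = 90.91°  ·
antipodal pairs: 1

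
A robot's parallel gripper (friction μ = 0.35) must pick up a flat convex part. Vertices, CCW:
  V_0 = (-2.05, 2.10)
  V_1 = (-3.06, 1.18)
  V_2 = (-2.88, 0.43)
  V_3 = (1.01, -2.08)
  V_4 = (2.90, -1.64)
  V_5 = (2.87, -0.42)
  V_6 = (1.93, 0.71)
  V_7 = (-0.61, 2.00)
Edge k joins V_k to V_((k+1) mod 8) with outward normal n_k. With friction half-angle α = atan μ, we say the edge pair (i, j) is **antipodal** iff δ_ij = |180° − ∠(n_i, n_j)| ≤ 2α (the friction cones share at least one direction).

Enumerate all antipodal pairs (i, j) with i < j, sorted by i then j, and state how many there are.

count = 7; pairs: (0,3), (1,4), (1,5), (2,5), (2,6), (2,7), (3,7)

α = atan 0.35 = 19.29°;  2α = 38.58°
n_0 = (-0.6734, +0.7393)
n_1 = (-0.9724, -0.2334)
n_2 = (-0.5422, -0.8403)
n_3 = (+0.2267, -0.9740)
n_4 = (+0.9997, +0.0246)
n_5 = (+0.7688, +0.6395)
n_6 = (+0.4528, +0.8916)
n_7 = (+0.0693, +0.9976)
  (0,1): δ = 118.83°  ·
  (0,2): δ = 75.16°  ·
  (0,3): δ = 29.22°  ✓
  (0,4): δ = 49.08°  ·
  (0,5): δ = 87.43°  ·
  (0,6): δ = 110.75°  ·
  (0,7): δ = 133.70°  ·
  (1,2): δ = 136.33°  ·
  (1,3): δ = 90.39°  ·
  (1,4): δ = 12.09°  ✓
  (1,5): δ = 26.26°  ✓
  (1,6): δ = 49.58°  ·
  (1,7): δ = 72.53°  ·
  (2,3): δ = 134.06°  ·
  (2,4): δ = 55.76°  ·
  (2,5): δ = 17.41°  ✓
  (2,6): δ = 5.91°  ✓
  (2,7): δ = 28.86°  ✓
  (3,4): δ = 101.70°  ·
  (3,5): δ = 63.35°  ·
  (3,6): δ = 40.03°  ·
  (3,7): δ = 17.08°  ✓
  (4,5): δ = 141.65°  ·
  (4,6): δ = 118.33°  ·
  (4,7): δ = 95.38°  ·
  (5,6): δ = 156.68°  ·
  (5,7): δ = 133.73°  ·
  (6,7): δ = 157.05°  ·
antipodal pairs: 7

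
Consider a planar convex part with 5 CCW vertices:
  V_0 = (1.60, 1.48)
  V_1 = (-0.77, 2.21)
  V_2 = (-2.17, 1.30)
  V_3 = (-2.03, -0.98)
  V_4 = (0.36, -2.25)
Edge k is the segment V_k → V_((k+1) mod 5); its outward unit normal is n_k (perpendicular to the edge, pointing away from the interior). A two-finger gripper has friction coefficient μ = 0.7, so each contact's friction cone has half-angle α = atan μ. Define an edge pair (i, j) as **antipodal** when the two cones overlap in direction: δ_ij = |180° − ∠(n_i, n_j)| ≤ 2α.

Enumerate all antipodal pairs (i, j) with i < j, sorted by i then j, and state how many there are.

count = 5; pairs: (0,2), (0,3), (1,3), (1,4), (2,4)

α = atan 0.7 = 34.99°;  2α = 69.98°
n_0 = (+0.2944, +0.9557)
n_1 = (-0.5450, +0.8384)
n_2 = (-0.9981, -0.0613)
n_3 = (-0.4692, -0.8831)
n_4 = (+0.9489, -0.3155)
  (0,1): δ = 129.86°  ·
  (0,2): δ = 69.37°  ✓
  (0,3): δ = 10.87°  ✓
  (0,4): δ = 88.73°  ·
  (1,2): δ = 119.51°  ·
  (1,3): δ = 61.01°  ✓
  (1,4): δ = 38.59°  ✓
  (2,3): δ = 121.50°  ·
  (2,4): δ = 21.90°  ✓
  (3,4): δ = 80.40°  ·
antipodal pairs: 5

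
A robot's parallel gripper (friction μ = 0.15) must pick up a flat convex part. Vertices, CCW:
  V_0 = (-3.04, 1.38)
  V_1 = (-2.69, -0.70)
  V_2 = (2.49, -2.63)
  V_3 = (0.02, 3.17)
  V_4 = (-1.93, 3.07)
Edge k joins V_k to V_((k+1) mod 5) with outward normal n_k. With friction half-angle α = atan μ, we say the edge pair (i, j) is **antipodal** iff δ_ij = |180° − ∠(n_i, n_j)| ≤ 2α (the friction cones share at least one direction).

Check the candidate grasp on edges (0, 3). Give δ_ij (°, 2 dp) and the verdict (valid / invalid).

δ = 83.38°, invalid

α = atan 0.15 = 8.53°;  2α = 17.06°
edge 0: e_0 = (+0.35, -2.08);  n_0 = (-0.9861, -0.1659)
edge 3: e_3 = (-1.95, -0.10);  n_3 = (-0.0512, +0.9987)
∠(n_0, n_3) = 96.62°
δ = |180° − 96.62°| = 83.38°
83.38° > 2α = 17.06°  →  invalid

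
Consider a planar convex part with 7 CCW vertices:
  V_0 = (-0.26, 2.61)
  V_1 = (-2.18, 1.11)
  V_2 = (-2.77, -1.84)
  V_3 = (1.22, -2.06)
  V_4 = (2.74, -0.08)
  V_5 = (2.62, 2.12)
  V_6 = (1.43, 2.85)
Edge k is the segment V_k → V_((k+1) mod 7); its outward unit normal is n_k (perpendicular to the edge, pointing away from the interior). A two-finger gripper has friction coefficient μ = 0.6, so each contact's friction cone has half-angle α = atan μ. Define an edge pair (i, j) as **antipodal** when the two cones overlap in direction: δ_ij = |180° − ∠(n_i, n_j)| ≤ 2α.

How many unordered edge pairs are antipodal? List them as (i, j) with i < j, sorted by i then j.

α = atan 0.6 = 30.96°;  2α = 61.93°
n_0 = (-0.6156, +0.7880)
n_1 = (-0.9806, +0.1961)
n_2 = (-0.0551, -0.9985)
n_3 = (+0.7932, -0.6089)
n_4 = (+0.9985, +0.0545)
n_5 = (+0.5229, +0.8524)
n_6 = (-0.1406, +0.9901)
  (0,1): δ = 139.31°  ·
  (0,2): δ = 41.15°  ✓
  (0,3): δ = 14.49°  ✓
  (0,4): δ = 55.12°  ✓
  (0,5): δ = 110.47°  ·
  (0,6): δ = 150.08°  ·
  (1,2): δ = 81.85°  ·
  (1,3): δ = 26.20°  ✓
  (1,4): δ = 14.43°  ✓
  (1,5): δ = 69.78°  ·
  (1,6): δ = 109.39°  ·
  (2,3): δ = 124.36°  ·
  (2,4): δ = 83.72°  ·
  (2,5): δ = 28.37°  ✓
  (2,6): δ = 11.24°  ✓
  (3,4): δ = 139.37°  ·
  (3,5): δ = 84.01°  ·
  (3,6): δ = 44.40°  ✓
  (4,5): δ = 124.65°  ·
  (4,6): δ = 85.04°  ·
  (5,6): δ = 140.39°  ·
antipodal pairs: 8

count = 8; pairs: (0,2), (0,3), (0,4), (1,3), (1,4), (2,5), (2,6), (3,6)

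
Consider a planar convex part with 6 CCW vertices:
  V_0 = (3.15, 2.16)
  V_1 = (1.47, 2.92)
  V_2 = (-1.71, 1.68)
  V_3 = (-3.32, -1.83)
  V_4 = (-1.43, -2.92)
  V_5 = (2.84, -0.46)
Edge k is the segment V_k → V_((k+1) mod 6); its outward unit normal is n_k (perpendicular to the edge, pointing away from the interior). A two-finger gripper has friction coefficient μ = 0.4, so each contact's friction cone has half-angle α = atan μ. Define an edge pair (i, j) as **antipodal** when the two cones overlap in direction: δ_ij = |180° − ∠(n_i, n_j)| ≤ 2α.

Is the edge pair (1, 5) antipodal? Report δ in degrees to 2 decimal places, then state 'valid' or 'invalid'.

δ = 61.95°, invalid

α = atan 0.4 = 21.80°;  2α = 43.60°
edge 1: e_1 = (-3.18, -1.24);  n_1 = (-0.3633, +0.9317)
edge 5: e_5 = (+0.31, +2.62);  n_5 = (+0.9931, -0.1175)
∠(n_1, n_5) = 118.05°
δ = |180° − 118.05°| = 61.95°
61.95° > 2α = 43.60°  →  invalid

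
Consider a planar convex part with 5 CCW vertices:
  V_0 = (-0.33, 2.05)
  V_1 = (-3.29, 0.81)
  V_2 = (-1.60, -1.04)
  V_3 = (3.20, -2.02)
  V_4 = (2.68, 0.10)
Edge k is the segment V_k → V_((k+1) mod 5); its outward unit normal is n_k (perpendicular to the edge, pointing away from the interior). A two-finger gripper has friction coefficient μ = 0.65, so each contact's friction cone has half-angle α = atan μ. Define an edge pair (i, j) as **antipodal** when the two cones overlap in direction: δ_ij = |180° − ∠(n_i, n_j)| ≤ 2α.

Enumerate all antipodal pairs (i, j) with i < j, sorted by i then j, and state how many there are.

α = atan 0.65 = 33.02°;  2α = 66.05°
n_0 = (-0.3864, +0.9223)
n_1 = (-0.7383, -0.6745)
n_2 = (-0.2000, -0.9798)
n_3 = (+0.9712, +0.2382)
n_4 = (+0.5437, +0.8393)
  (0,1): δ = 70.32°  ·
  (0,2): δ = 34.27°  ✓
  (0,3): δ = 81.05°  ·
  (0,4): δ = 124.33°  ·
  (1,2): δ = 143.95°  ·
  (1,3): δ = 28.63°  ✓
  (1,4): δ = 14.65°  ✓
  (2,3): δ = 64.68°  ✓
  (2,4): δ = 21.40°  ✓
  (3,4): δ = 136.72°  ·
antipodal pairs: 5

count = 5; pairs: (0,2), (1,3), (1,4), (2,3), (2,4)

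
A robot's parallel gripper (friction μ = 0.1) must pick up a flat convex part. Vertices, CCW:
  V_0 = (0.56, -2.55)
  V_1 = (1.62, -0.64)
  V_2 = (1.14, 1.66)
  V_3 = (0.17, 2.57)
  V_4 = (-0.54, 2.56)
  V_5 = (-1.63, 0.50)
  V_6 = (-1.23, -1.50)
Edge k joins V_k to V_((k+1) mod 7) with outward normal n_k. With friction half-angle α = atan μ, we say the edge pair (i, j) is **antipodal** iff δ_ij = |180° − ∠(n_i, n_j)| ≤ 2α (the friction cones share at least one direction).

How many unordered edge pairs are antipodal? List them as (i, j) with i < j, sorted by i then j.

count = 2; pairs: (0,4), (1,5)

α = atan 0.1 = 5.71°;  2α = 11.42°
n_0 = (+0.8744, -0.4853)
n_1 = (+0.9789, +0.2043)
n_2 = (+0.6842, +0.7293)
n_3 = (-0.0141, +0.9999)
n_4 = (-0.8839, +0.4677)
n_5 = (-0.9806, -0.1961)
n_6 = (-0.5060, -0.8626)
  (0,1): δ = 139.18°  ·
  (0,2): δ = 104.14°  ·
  (0,3): δ = 60.16°  ·
  (0,4): δ = 1.14°  ✓
  (0,5): δ = 40.34°  ·
  (0,6): δ = 88.63°  ·
  (1,2): δ = 144.96°  ·
  (1,3): δ = 100.98°  ·
  (1,4): δ = 39.67°  ·
  (1,5): δ = 0.48°  ✓
  (1,6): δ = 47.82°  ·
  (2,3): δ = 136.02°  ·
  (2,4): δ = 74.71°  ·
  (2,5): δ = 35.52°  ·
  (2,6): δ = 12.78°  ·
  (3,4): δ = 118.69°  ·
  (3,5): δ = 79.50°  ·
  (3,6): δ = 31.20°  ·
  (4,5): δ = 140.81°  ·
  (4,6): δ = 92.51°  ·
  (5,6): δ = 131.71°  ·
antipodal pairs: 2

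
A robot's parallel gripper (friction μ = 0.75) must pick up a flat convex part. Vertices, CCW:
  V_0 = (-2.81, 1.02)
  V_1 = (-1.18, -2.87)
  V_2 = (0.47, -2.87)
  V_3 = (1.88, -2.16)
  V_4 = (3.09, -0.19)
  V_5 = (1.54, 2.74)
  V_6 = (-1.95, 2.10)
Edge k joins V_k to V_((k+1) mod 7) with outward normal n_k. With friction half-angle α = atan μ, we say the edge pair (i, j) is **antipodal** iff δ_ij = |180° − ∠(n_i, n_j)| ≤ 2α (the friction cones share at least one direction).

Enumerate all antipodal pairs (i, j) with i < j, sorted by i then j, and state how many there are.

α = atan 0.75 = 36.87°;  2α = 73.74°
n_0 = (-0.9223, -0.3865)
n_1 = (+0.0000, -1.0000)
n_2 = (+0.4497, -0.8932)
n_3 = (+0.8521, -0.5234)
n_4 = (+0.8839, +0.4676)
n_5 = (-0.1804, +0.9836)
n_6 = (-0.7823, +0.6229)
  (0,1): δ = 112.73°  ·
  (0,2): δ = 86.01°  ·
  (0,3): δ = 54.29°  ✓
  (0,4): δ = 5.14°  ✓
  (0,5): δ = 77.66°  ·
  (0,6): δ = 118.74°  ·
  (1,2): δ = 153.27°  ·
  (1,3): δ = 121.56°  ·
  (1,4): δ = 62.12°  ✓
  (1,5): δ = 10.39°  ✓
  (1,6): δ = 51.47°  ✓
  (2,3): δ = 148.29°  ·
  (2,4): δ = 88.85°  ·
  (2,5): δ = 16.34°  ✓
  (2,6): δ = 24.74°  ✓
  (3,4): δ = 120.56°  ·
  (3,5): δ = 48.05°  ✓
  (3,6): δ = 6.97°  ✓
  (4,5): δ = 107.49°  ·
  (4,6): δ = 66.41°  ✓
  (5,6): δ = 138.92°  ·
antipodal pairs: 10

count = 10; pairs: (0,3), (0,4), (1,4), (1,5), (1,6), (2,5), (2,6), (3,5), (3,6), (4,6)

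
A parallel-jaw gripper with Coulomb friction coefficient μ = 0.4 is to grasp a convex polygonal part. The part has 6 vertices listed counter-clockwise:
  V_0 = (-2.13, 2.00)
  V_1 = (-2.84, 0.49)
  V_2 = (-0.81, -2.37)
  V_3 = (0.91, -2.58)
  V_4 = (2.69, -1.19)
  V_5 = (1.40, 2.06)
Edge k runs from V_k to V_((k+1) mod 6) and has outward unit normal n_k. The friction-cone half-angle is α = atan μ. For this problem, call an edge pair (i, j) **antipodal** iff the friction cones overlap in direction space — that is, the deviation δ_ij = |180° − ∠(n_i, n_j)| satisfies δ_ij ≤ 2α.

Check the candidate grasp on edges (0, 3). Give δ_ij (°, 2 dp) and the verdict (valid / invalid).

δ = 26.83°, valid

α = atan 0.4 = 21.80°;  2α = 43.60°
edge 0: e_0 = (-0.71, -1.51);  n_0 = (-0.9050, +0.4255)
edge 3: e_3 = (+1.78, +1.39);  n_3 = (+0.6155, -0.7882)
∠(n_0, n_3) = 153.17°
δ = |180° − 153.17°| = 26.83°
26.83° ≤ 2α = 43.60°  →  valid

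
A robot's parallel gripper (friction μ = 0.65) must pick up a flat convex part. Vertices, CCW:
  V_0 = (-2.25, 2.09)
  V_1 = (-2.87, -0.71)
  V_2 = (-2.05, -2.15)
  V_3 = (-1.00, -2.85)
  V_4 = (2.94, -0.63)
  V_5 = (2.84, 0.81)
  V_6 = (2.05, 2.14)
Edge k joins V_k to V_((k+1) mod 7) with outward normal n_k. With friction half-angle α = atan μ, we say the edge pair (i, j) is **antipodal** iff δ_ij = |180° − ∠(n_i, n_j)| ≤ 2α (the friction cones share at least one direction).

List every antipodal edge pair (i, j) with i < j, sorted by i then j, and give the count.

α = atan 0.65 = 33.02°;  2α = 66.05°
n_0 = (-0.9764, +0.2162)
n_1 = (-0.8690, -0.4948)
n_2 = (-0.5547, -0.8321)
n_3 = (+0.4909, -0.8712)
n_4 = (+0.9976, +0.0693)
n_5 = (+0.8598, +0.5107)
n_6 = (-0.0116, +0.9999)
  (0,1): δ = 137.86°  ·
  (0,2): δ = 111.20°  ·
  (0,3): δ = 48.12°  ✓
  (0,4): δ = 16.46°  ✓
  (0,5): δ = 43.20°  ✓
  (0,6): δ = 103.15°  ·
  (1,2): δ = 153.35°  ·
  (1,3): δ = 90.26°  ·
  (1,4): δ = 25.69°  ✓
  (1,5): δ = 1.05°  ✓
  (1,6): δ = 61.01°  ✓
  (2,3): δ = 116.91°  ·
  (2,4): δ = 52.34°  ✓
  (2,5): δ = 25.60°  ✓
  (2,6): δ = 34.36°  ✓
  (3,4): δ = 115.43°  ·
  (3,5): δ = 88.69°  ·
  (3,6): δ = 28.73°  ✓
  (4,5): δ = 153.26°  ·
  (4,6): δ = 93.31°  ·
  (5,6): δ = 120.04°  ·
antipodal pairs: 10

count = 10; pairs: (0,3), (0,4), (0,5), (1,4), (1,5), (1,6), (2,4), (2,5), (2,6), (3,6)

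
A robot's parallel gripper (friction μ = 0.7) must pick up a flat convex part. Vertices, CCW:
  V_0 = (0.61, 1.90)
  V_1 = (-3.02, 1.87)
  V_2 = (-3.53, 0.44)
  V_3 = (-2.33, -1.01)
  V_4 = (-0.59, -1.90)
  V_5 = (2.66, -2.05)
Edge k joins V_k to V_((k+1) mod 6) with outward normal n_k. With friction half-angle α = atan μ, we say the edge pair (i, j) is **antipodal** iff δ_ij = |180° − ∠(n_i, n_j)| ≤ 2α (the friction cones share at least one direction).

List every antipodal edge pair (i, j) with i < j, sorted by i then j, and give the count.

α = atan 0.7 = 34.99°;  2α = 69.98°
n_0 = (-0.0083, +1.0000)
n_1 = (-0.9419, +0.3359)
n_2 = (-0.7704, -0.6376)
n_3 = (-0.4554, -0.8903)
n_4 = (-0.0461, -0.9989)
n_5 = (+0.8876, +0.4606)
  (0,1): δ = 110.10°  ·
  (0,2): δ = 50.86°  ✓
  (0,3): δ = 27.56°  ✓
  (0,4): δ = 3.12°  ✓
  (0,5): δ = 116.96°  ·
  (1,2): δ = 120.76°  ·
  (1,3): δ = 97.46°  ·
  (1,4): δ = 73.01°  ·
  (1,5): δ = 47.06°  ✓
  (2,3): δ = 156.70°  ·
  (2,4): δ = 132.25°  ·
  (2,5): δ = 12.18°  ✓
  (3,4): δ = 155.55°  ·
  (3,5): δ = 35.48°  ✓
  (4,5): δ = 59.93°  ✓
antipodal pairs: 7

count = 7; pairs: (0,2), (0,3), (0,4), (1,5), (2,5), (3,5), (4,5)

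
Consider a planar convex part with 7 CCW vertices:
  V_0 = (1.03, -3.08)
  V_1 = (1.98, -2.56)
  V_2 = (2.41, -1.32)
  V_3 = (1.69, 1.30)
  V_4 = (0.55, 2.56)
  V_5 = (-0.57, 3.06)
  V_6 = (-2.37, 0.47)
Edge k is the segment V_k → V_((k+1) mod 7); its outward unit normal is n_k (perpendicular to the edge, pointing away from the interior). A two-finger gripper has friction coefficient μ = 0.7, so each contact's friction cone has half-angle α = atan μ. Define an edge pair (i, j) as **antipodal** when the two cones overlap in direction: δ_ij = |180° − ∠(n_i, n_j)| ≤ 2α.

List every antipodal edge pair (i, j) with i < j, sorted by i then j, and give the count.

count = 8; pairs: (0,4), (0,5), (1,5), (1,6), (2,5), (2,6), (3,6), (4,6)

α = atan 0.7 = 34.99°;  2α = 69.98°
n_0 = (+0.4801, -0.8772)
n_1 = (+0.9448, -0.3276)
n_2 = (+0.9643, +0.2650)
n_3 = (+0.7415, +0.6709)
n_4 = (+0.4077, +0.9131)
n_5 = (-0.8212, +0.5707)
n_6 = (-0.7222, -0.6917)
  (0,1): δ = 137.82°  ·
  (0,2): δ = 103.33°  ·
  (0,3): δ = 76.56°  ·
  (0,4): δ = 52.75°  ✓
  (0,5): δ = 26.51°  ✓
  (0,6): δ = 105.07°  ·
  (1,2): δ = 145.51°  ·
  (1,3): δ = 118.74°  ·
  (1,4): δ = 94.93°  ·
  (1,5): δ = 15.67°  ✓
  (1,6): δ = 62.89°  ✓
  (2,3): δ = 153.23°  ·
  (2,4): δ = 129.42°  ·
  (2,5): δ = 50.16°  ✓
  (2,6): δ = 28.40°  ✓
  (3,4): δ = 156.19°  ·
  (3,5): δ = 76.94°  ·
  (3,6): δ = 1.63°  ✓
  (4,5): δ = 100.74°  ·
  (4,6): δ = 22.18°  ✓
  (5,6): δ = 101.44°  ·
antipodal pairs: 8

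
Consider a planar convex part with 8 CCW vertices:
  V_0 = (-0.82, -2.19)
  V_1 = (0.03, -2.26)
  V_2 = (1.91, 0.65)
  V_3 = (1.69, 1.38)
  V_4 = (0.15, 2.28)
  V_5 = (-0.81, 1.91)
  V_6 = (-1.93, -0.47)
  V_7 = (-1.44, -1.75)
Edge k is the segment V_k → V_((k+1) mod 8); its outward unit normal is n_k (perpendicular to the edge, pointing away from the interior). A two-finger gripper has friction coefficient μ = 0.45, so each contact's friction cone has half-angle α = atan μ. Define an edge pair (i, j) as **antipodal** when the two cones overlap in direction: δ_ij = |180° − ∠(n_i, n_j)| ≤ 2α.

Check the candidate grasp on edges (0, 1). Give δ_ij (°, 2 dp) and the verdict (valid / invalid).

α = atan 0.45 = 24.23°;  2α = 48.46°
edge 0: e_0 = (+0.85, -0.07);  n_0 = (-0.0821, -0.9966)
edge 1: e_1 = (+1.88, +2.91);  n_1 = (+0.8400, -0.5427)
∠(n_0, n_1) = 61.84°
δ = |180° − 61.84°| = 118.16°
118.16° > 2α = 48.46°  →  invalid

δ = 118.16°, invalid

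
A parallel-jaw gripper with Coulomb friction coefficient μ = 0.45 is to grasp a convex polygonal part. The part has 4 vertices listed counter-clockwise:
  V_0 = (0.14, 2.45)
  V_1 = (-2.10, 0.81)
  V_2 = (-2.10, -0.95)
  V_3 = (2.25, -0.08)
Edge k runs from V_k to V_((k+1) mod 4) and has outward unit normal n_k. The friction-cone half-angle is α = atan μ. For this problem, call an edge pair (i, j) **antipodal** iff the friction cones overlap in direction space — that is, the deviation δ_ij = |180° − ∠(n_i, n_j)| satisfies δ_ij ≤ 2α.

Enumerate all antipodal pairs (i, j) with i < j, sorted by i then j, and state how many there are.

α = atan 0.45 = 24.23°;  2α = 48.46°
n_0 = (-0.5907, +0.8069)
n_1 = (-1.0000, -0.0000)
n_2 = (+0.1961, -0.9806)
n_3 = (+0.7680, +0.6405)
  (0,1): δ = 126.21°  ·
  (0,2): δ = 24.90°  ✓
  (0,3): δ = 93.62°  ·
  (1,2): δ = 78.69°  ·
  (1,3): δ = 39.83°  ✓
  (2,3): δ = 61.48°  ·
antipodal pairs: 2

count = 2; pairs: (0,2), (1,3)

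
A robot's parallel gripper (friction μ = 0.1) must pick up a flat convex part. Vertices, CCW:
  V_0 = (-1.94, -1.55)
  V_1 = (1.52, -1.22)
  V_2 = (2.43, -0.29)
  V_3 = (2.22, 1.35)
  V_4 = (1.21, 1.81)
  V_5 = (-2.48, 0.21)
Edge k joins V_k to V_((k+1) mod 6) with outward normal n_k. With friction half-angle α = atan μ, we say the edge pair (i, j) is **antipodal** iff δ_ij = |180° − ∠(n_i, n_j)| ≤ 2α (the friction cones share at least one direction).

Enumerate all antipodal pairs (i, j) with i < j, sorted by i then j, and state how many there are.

α = atan 0.1 = 5.71°;  2α = 11.42°
n_0 = (+0.0949, -0.9955)
n_1 = (+0.7148, -0.6994)
n_2 = (+0.9919, +0.1270)
n_3 = (+0.4145, +0.9101)
n_4 = (-0.3978, +0.9175)
n_5 = (-0.9560, -0.2933)
  (0,1): δ = 139.83°  ·
  (0,2): δ = 88.15°  ·
  (0,3): δ = 29.93°  ·
  (0,4): δ = 17.99°  ·
  (0,5): δ = 101.61°  ·
  (1,2): δ = 128.33°  ·
  (1,3): δ = 70.11°  ·
  (1,4): δ = 22.18°  ·
  (1,5): δ = 61.43°  ·
  (2,3): δ = 121.78°  ·
  (2,4): δ = 73.86°  ·
  (2,5): δ = 9.76°  ✓
  (3,4): δ = 132.07°  ·
  (3,5): δ = 48.46°  ·
  (4,5): δ = 96.38°  ·
antipodal pairs: 1

count = 1; pairs: (2,5)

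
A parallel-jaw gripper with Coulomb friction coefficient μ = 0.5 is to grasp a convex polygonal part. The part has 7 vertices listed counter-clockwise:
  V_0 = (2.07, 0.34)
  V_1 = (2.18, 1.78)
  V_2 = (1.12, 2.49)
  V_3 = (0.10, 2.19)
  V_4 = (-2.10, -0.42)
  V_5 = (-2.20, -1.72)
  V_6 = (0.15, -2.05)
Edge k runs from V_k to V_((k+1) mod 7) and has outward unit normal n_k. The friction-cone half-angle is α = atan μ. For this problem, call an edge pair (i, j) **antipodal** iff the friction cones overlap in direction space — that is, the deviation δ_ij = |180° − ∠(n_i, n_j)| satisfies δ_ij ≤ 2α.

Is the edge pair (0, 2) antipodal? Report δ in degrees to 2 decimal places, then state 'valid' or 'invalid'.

δ = 69.24°, invalid

α = atan 0.5 = 26.57°;  2α = 53.13°
edge 0: e_0 = (+0.11, +1.44);  n_0 = (+0.9971, -0.0762)
edge 2: e_2 = (-1.02, -0.30);  n_2 = (-0.2822, +0.9594)
∠(n_0, n_2) = 110.76°
δ = |180° − 110.76°| = 69.24°
69.24° > 2α = 53.13°  →  invalid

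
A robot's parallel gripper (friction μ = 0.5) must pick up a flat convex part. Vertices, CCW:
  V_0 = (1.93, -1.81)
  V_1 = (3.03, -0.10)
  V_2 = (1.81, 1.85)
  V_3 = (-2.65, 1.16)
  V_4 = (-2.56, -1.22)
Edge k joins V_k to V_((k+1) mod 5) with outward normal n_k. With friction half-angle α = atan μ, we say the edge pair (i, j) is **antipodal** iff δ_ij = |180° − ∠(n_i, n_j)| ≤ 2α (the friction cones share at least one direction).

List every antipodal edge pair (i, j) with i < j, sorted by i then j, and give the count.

α = atan 0.5 = 26.57°;  2α = 53.13°
n_0 = (+0.8410, -0.5410)
n_1 = (+0.8478, +0.5304)
n_2 = (-0.1529, +0.9882)
n_3 = (-0.9993, -0.0378)
n_4 = (-0.1303, -0.9915)
  (0,1): δ = 115.22°  ·
  (0,2): δ = 48.45°  ✓
  (0,3): δ = 34.92°  ✓
  (0,4): δ = 115.27°  ·
  (1,2): δ = 113.24°  ·
  (1,3): δ = 29.87°  ✓
  (1,4): δ = 50.48°  ✓
  (2,3): δ = 96.63°  ·
  (2,4): δ = 16.28°  ✓
  (3,4): δ = 99.65°  ·
antipodal pairs: 5

count = 5; pairs: (0,2), (0,3), (1,3), (1,4), (2,4)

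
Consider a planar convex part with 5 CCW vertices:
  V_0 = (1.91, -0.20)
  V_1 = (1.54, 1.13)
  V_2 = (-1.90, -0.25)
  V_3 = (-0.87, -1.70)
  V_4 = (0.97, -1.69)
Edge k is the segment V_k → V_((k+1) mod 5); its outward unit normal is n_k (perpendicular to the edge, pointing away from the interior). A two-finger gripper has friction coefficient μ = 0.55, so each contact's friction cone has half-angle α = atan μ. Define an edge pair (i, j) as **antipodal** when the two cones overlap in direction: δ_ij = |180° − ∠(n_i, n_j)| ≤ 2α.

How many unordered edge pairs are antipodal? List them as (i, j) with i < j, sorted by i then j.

count = 3; pairs: (0,2), (1,3), (1,4)

α = atan 0.55 = 28.81°;  2α = 57.62°
n_0 = (+0.9634, +0.2680)
n_1 = (-0.3723, +0.9281)
n_2 = (-0.8153, -0.5791)
n_3 = (+0.0054, -1.0000)
n_4 = (+0.8458, -0.5336)
  (0,1): δ = 83.69°  ·
  (0,2): δ = 19.84°  ✓
  (0,3): δ = 74.77°  ·
  (0,4): δ = 132.21°  ·
  (1,2): δ = 76.47°  ·
  (1,3): δ = 21.55°  ✓
  (1,4): δ = 35.89°  ✓
  (2,3): δ = 125.08°  ·
  (2,4): δ = 67.63°  ·
  (3,4): δ = 122.56°  ·
antipodal pairs: 3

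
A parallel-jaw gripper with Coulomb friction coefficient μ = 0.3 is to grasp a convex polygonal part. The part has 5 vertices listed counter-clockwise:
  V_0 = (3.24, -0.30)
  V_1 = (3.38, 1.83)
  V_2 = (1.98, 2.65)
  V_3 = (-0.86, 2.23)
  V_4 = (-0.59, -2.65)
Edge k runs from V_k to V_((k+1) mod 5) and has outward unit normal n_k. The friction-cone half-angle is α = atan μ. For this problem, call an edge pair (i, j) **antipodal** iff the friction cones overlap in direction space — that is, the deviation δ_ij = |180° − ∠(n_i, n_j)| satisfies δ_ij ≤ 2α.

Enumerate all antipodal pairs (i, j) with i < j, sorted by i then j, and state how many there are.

α = atan 0.3 = 16.70°;  2α = 33.40°
n_0 = (+0.9978, -0.0656)
n_1 = (+0.5054, +0.8629)
n_2 = (-0.1463, +0.9892)
n_3 = (-0.9985, -0.0552)
n_4 = (+0.5230, -0.8523)
  (0,1): δ = 116.60°  ·
  (0,2): δ = 77.83°  ·
  (0,3): δ = 6.93°  ✓
  (0,4): δ = 125.29°  ·
  (1,2): δ = 141.23°  ·
  (1,3): δ = 56.48°  ·
  (1,4): δ = 61.89°  ·
  (2,3): δ = 95.25°  ·
  (2,4): δ = 23.12°  ✓
  (3,4): δ = 61.63°  ·
antipodal pairs: 2

count = 2; pairs: (0,3), (2,4)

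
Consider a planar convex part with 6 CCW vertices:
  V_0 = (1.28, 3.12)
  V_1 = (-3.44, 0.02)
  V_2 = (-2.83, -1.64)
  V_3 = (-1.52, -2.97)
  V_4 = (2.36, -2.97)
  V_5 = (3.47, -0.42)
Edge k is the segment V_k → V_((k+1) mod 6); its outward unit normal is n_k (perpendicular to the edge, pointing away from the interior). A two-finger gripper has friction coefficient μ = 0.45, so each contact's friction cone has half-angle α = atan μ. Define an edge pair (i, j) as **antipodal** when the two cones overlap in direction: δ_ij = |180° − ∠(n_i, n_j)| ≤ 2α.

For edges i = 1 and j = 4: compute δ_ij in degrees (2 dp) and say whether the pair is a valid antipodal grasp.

δ = 43.70°, valid

α = atan 0.45 = 24.23°;  2α = 48.46°
edge 1: e_1 = (+0.61, -1.66);  n_1 = (-0.9386, -0.3449)
edge 4: e_4 = (+1.11, +2.55);  n_4 = (+0.9169, -0.3991)
∠(n_1, n_4) = 136.30°
δ = |180° − 136.30°| = 43.70°
43.70° ≤ 2α = 48.46°  →  valid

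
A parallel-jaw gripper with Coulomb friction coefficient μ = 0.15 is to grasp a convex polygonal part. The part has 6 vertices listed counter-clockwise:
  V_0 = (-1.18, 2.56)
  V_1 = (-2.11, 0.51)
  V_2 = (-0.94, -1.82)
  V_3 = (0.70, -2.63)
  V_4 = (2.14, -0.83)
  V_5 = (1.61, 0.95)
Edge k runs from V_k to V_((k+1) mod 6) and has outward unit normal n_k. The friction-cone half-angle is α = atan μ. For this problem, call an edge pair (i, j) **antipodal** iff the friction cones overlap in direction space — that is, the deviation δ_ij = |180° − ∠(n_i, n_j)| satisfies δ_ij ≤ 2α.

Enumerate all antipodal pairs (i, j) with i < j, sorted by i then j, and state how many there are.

count = 3; pairs: (0,3), (1,4), (2,5)

α = atan 0.15 = 8.53°;  2α = 17.06°
n_0 = (-0.9107, +0.4131)
n_1 = (-0.8937, -0.4487)
n_2 = (-0.4428, -0.8966)
n_3 = (+0.7809, -0.6247)
n_4 = (+0.9584, +0.2854)
n_5 = (+0.4998, +0.8661)
  (0,1): δ = 128.93°  ·
  (0,2): δ = 91.88°  ·
  (0,3): δ = 14.26°  ✓
  (0,4): δ = 40.98°  ·
  (0,5): δ = 84.41°  ·
  (1,2): δ = 142.95°  ·
  (1,3): δ = 65.32°  ·
  (1,4): δ = 10.08°  ✓
  (1,5): δ = 33.35°  ·
  (2,3): δ = 102.37°  ·
  (2,4): δ = 47.13°  ·
  (2,5): δ = 3.70°  ✓
  (3,4): δ = 124.76°  ·
  (3,5): δ = 81.33°  ·
  (4,5): δ = 136.57°  ·
antipodal pairs: 3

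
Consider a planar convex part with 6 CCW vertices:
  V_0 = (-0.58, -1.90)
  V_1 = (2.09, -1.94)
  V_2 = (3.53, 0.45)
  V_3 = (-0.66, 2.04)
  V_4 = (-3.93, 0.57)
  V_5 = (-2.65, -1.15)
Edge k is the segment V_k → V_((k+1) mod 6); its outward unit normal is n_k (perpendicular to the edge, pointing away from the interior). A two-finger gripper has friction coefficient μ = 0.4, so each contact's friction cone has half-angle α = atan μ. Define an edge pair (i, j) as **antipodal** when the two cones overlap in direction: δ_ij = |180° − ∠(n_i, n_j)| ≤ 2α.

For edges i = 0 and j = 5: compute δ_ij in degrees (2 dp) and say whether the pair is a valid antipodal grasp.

δ = 160.94°, invalid

α = atan 0.4 = 21.80°;  2α = 43.60°
edge 0: e_0 = (+2.67, -0.04);  n_0 = (-0.0150, -0.9999)
edge 5: e_5 = (+2.07, -0.75);  n_5 = (-0.3406, -0.9402)
∠(n_0, n_5) = 19.06°
δ = |180° − 19.06°| = 160.94°
160.94° > 2α = 43.60°  →  invalid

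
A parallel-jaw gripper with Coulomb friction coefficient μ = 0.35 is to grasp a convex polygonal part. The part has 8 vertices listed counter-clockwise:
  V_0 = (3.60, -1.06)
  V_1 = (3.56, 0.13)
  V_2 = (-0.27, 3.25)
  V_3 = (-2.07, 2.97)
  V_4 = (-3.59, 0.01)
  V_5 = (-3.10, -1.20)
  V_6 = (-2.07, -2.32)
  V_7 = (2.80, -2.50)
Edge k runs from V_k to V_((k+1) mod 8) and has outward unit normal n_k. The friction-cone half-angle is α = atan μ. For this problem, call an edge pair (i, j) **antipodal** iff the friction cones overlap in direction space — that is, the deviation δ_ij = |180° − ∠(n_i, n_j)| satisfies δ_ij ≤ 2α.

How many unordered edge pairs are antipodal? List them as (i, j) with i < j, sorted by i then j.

count = 7; pairs: (0,3), (0,4), (1,4), (1,5), (1,6), (2,6), (3,7)

α = atan 0.35 = 19.29°;  2α = 38.58°
n_0 = (+0.9994, +0.0336)
n_1 = (+0.6316, +0.7753)
n_2 = (-0.1537, +0.9881)
n_3 = (-0.8896, +0.4568)
n_4 = (-0.9269, -0.3753)
n_5 = (-0.7361, -0.6769)
n_6 = (-0.0369, -0.9993)
n_7 = (+0.8742, -0.4856)
  (0,1): δ = 131.09°  ·
  (0,2): δ = 83.08°  ·
  (0,3): δ = 29.11°  ✓
  (0,4): δ = 20.12°  ✓
  (0,5): δ = 40.68°  ·
  (0,6): δ = 85.96°  ·
  (0,7): δ = 149.02°  ·
  (1,2): δ = 131.99°  ·
  (1,3): δ = 78.01°  ·
  (1,4): δ = 28.79°  ✓
  (1,5): δ = 8.23°  ✓
  (1,6): δ = 37.05°  ✓
  (1,7): δ = 100.11°  ·
  (2,3): δ = 126.02°  ·
  (2,4): δ = 76.80°  ·
  (2,5): δ = 56.24°  ·
  (2,6): δ = 10.96°  ✓
  (2,7): δ = 52.10°  ·
  (3,4): δ = 130.77°  ·
  (3,5): δ = 110.22°  ·
  (3,6): δ = 64.94°  ·
  (3,7): δ = 1.87°  ✓
  (4,5): δ = 159.44°  ·
  (4,6): δ = 114.16°  ·
  (4,7): δ = 51.10°  ·
  (5,6): δ = 134.72°  ·
  (5,7): δ = 71.66°  ·
  (6,7): δ = 116.94°  ·
antipodal pairs: 7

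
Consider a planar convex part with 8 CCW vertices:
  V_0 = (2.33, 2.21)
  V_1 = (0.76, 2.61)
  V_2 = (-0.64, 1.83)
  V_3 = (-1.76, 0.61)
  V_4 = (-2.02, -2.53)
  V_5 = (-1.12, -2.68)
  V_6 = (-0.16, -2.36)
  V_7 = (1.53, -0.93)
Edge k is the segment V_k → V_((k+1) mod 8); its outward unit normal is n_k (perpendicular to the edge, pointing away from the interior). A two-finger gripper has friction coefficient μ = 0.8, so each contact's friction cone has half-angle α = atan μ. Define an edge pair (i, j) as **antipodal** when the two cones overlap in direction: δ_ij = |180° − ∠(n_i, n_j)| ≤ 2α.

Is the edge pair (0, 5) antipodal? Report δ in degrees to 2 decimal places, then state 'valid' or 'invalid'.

α = atan 0.8 = 38.66°;  2α = 77.32°
edge 0: e_0 = (-1.57, +0.40);  n_0 = (+0.2469, +0.9690)
edge 5: e_5 = (+0.96, +0.32);  n_5 = (+0.3162, -0.9487)
∠(n_0, n_5) = 147.27°
δ = |180° − 147.27°| = 32.73°
32.73° ≤ 2α = 77.32°  →  valid

δ = 32.73°, valid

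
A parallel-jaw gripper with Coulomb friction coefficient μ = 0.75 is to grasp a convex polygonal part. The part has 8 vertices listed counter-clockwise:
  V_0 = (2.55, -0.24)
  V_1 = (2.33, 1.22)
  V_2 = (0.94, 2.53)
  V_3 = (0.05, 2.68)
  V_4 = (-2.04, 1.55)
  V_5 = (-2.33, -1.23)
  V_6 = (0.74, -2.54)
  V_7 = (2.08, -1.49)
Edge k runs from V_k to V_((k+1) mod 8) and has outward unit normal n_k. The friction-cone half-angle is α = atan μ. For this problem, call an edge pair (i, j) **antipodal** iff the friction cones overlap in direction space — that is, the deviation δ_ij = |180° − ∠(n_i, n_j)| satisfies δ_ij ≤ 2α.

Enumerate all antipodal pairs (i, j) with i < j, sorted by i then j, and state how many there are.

α = atan 0.75 = 36.87°;  2α = 73.74°
n_0 = (+0.9888, +0.1490)
n_1 = (+0.6859, +0.7277)
n_2 = (+0.1662, +0.9861)
n_3 = (-0.4756, +0.8797)
n_4 = (-0.9946, +0.1038)
n_5 = (-0.3925, -0.9198)
n_6 = (+0.6168, -0.7871)
n_7 = (+0.9360, -0.3519)
  (0,1): δ = 141.87°  ·
  (0,2): δ = 108.14°  ·
  (0,3): δ = 70.17°  ✓
  (0,4): δ = 14.52°  ✓
  (0,5): δ = 58.32°  ✓
  (0,6): δ = 119.51°  ·
  (0,7): δ = 150.82°  ·
  (1,2): δ = 146.26°  ·
  (1,3): δ = 108.30°  ·
  (1,4): δ = 52.65°  ✓
  (1,5): δ = 20.19°  ✓
  (1,6): δ = 81.38°  ·
  (1,7): δ = 112.70°  ·
  (2,3): δ = 142.03°  ·
  (2,4): δ = 86.39°  ·
  (2,5): δ = 13.54°  ✓
  (2,6): δ = 47.65°  ✓
  (2,7): δ = 78.96°  ·
  (3,4): δ = 124.35°  ·
  (3,5): δ = 51.51°  ✓
  (3,6): δ = 9.68°  ✓
  (3,7): δ = 40.99°  ✓
  (4,5): δ = 107.15°  ·
  (4,6): δ = 45.96°  ✓
  (4,7): δ = 14.65°  ✓
  (5,6): δ = 118.81°  ·
  (5,7): δ = 87.50°  ·
  (6,7): δ = 148.69°  ·
antipodal pairs: 12

count = 12; pairs: (0,3), (0,4), (0,5), (1,4), (1,5), (2,5), (2,6), (3,5), (3,6), (3,7), (4,6), (4,7)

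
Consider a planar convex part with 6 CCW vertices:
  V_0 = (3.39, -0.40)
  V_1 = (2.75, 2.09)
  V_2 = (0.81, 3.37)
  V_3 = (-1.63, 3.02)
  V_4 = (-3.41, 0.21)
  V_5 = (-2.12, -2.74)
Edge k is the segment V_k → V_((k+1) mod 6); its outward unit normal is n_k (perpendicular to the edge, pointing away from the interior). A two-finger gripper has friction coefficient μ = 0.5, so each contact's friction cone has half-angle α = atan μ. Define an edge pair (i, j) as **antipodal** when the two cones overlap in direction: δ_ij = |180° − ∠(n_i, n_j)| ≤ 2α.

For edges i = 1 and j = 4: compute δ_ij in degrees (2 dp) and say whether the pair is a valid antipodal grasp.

δ = 32.96°, valid

α = atan 0.5 = 26.57°;  2α = 53.13°
edge 1: e_1 = (-1.94, +1.28);  n_1 = (+0.5507, +0.8347)
edge 4: e_4 = (+1.29, -2.95);  n_4 = (-0.9162, -0.4007)
∠(n_1, n_4) = 147.04°
δ = |180° − 147.04°| = 32.96°
32.96° ≤ 2α = 53.13°  →  valid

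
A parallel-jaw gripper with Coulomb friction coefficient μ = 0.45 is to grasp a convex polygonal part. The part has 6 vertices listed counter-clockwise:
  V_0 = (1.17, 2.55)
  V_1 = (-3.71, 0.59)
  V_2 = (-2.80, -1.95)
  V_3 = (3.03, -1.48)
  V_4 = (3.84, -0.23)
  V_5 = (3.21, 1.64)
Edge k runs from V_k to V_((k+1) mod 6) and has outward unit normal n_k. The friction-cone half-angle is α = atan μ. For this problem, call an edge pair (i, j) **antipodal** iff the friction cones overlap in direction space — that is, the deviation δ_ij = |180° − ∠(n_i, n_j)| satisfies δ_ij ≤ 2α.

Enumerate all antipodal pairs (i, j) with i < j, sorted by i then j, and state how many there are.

α = atan 0.45 = 24.23°;  2α = 48.46°
n_0 = (-0.3727, +0.9280)
n_1 = (-0.9414, -0.3373)
n_2 = (+0.0804, -0.9968)
n_3 = (+0.8392, -0.5438)
n_4 = (+0.9477, +0.3193)
n_5 = (+0.4074, +0.9133)
  (0,1): δ = 92.17°  ·
  (0,2): δ = 17.27°  ✓
  (0,3): δ = 35.17°  ✓
  (0,4): δ = 86.74°  ·
  (0,5): δ = 134.08°  ·
  (1,2): δ = 105.10°  ·
  (1,3): δ = 52.65°  ·
  (1,4): δ = 1.09°  ✓
  (1,5): δ = 46.25°  ✓
  (2,3): δ = 127.55°  ·
  (2,4): δ = 75.99°  ·
  (2,5): δ = 28.65°  ✓
  (3,4): δ = 128.44°  ·
  (3,5): δ = 81.10°  ·
  (4,5): δ = 132.66°  ·
antipodal pairs: 5

count = 5; pairs: (0,2), (0,3), (1,4), (1,5), (2,5)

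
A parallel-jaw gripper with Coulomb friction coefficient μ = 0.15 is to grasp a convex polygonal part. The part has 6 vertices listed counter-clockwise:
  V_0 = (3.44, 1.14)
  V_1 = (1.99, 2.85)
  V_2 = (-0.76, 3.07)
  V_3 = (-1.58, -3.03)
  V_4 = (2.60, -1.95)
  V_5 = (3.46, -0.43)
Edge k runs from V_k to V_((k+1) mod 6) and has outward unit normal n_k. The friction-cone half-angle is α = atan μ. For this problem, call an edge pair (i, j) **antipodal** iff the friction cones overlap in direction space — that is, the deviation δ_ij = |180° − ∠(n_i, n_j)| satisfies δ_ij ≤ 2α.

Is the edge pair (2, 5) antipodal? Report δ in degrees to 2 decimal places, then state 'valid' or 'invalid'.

δ = 8.39°, valid

α = atan 0.15 = 8.53°;  2α = 17.06°
edge 2: e_2 = (-0.82, -6.10);  n_2 = (-0.9911, +0.1332)
edge 5: e_5 = (-0.02, +1.57);  n_5 = (+0.9999, +0.0127)
∠(n_2, n_5) = 171.61°
δ = |180° − 171.61°| = 8.39°
8.39° ≤ 2α = 17.06°  →  valid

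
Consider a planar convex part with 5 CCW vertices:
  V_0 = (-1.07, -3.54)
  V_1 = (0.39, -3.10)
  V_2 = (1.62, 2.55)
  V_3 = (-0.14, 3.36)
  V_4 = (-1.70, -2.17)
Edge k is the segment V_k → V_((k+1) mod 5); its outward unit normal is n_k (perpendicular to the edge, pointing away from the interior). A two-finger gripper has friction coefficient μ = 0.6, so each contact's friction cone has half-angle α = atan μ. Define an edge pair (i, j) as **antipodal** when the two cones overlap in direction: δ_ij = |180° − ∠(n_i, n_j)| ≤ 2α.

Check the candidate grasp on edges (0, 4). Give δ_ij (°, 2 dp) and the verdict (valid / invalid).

α = atan 0.6 = 30.96°;  2α = 61.93°
edge 0: e_0 = (+1.46, +0.44);  n_0 = (+0.2886, -0.9575)
edge 4: e_4 = (+0.63, -1.37);  n_4 = (-0.9085, -0.4178)
∠(n_0, n_4) = 82.08°
δ = |180° − 82.08°| = 97.92°
97.92° > 2α = 61.93°  →  invalid

δ = 97.92°, invalid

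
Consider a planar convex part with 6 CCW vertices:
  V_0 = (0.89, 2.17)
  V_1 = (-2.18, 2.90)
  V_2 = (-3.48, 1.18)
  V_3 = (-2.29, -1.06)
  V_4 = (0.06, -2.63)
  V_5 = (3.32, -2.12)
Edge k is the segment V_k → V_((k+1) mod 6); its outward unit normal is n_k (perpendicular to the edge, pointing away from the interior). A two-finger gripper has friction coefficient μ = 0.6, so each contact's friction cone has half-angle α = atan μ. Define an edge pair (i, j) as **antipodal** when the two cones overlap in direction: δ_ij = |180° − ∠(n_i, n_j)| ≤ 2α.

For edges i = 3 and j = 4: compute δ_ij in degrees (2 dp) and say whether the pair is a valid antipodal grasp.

α = atan 0.6 = 30.96°;  2α = 61.93°
edge 3: e_3 = (+2.35, -1.57);  n_3 = (-0.5555, -0.8315)
edge 4: e_4 = (+3.26, +0.51);  n_4 = (+0.1546, -0.9880)
∠(n_3, n_4) = 42.64°
δ = |180° − 42.64°| = 137.36°
137.36° > 2α = 61.93°  →  invalid

δ = 137.36°, invalid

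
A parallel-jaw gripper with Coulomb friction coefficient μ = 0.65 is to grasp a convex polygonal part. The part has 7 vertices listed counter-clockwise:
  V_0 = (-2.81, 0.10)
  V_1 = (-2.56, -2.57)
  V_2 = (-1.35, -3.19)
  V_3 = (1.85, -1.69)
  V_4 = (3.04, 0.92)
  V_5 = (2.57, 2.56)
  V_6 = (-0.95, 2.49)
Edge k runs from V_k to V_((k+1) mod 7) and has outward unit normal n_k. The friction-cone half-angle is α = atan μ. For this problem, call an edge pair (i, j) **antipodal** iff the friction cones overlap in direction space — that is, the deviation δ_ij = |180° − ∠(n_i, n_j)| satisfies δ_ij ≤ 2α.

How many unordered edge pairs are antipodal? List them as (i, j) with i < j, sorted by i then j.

count = 9; pairs: (0,3), (0,4), (1,4), (1,5), (2,5), (2,6), (3,5), (3,6), (4,6)

α = atan 0.65 = 33.02°;  2α = 66.05°
n_0 = (-0.9956, -0.0932)
n_1 = (-0.4560, -0.8900)
n_2 = (+0.4244, -0.9055)
n_3 = (+0.9099, -0.4149)
n_4 = (+0.9613, +0.2755)
n_5 = (-0.0199, +0.9998)
n_6 = (-0.7892, +0.6142)
  (0,1): δ = 122.48°  ·
  (0,2): δ = 70.23°  ·
  (0,3): δ = 29.86°  ✓
  (0,4): δ = 10.64°  ✓
  (0,5): δ = 85.79°  ·
  (0,6): δ = 136.76°  ·
  (1,2): δ = 127.75°  ·
  (1,3): δ = 87.38°  ·
  (1,4): δ = 46.88°  ✓
  (1,5): δ = 28.27°  ✓
  (1,6): δ = 79.24°  ·
  (2,3): δ = 139.62°  ·
  (2,4): δ = 99.12°  ·
  (2,5): δ = 23.98°  ✓
  (2,6): δ = 26.99°  ✓
  (3,4): δ = 139.50°  ·
  (3,5): δ = 64.35°  ✓
  (3,6): δ = 13.38°  ✓
  (4,5): δ = 104.85°  ·
  (4,6): δ = 53.88°  ✓
  (5,6): δ = 129.03°  ·
antipodal pairs: 9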